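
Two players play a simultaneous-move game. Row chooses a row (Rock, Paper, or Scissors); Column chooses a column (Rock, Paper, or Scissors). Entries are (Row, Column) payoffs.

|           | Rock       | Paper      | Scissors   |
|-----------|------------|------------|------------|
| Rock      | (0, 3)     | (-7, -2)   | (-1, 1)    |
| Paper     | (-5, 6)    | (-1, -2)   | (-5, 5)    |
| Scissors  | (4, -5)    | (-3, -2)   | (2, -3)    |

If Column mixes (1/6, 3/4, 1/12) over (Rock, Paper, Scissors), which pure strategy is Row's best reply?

Scissors

Row's best reply maximizes expected payoff against the mix.
Rock: (1/6)·0 + (3/4)·(-7) + (1/12)·(-1) = -16/3
Paper: (1/6)·(-5) + (3/4)·(-1) + (1/12)·(-5) = -2
Scissors: (1/6)·4 + (3/4)·(-3) + (1/12)·2 = -17/12
Highest expected payoff is -17/12, from Scissors.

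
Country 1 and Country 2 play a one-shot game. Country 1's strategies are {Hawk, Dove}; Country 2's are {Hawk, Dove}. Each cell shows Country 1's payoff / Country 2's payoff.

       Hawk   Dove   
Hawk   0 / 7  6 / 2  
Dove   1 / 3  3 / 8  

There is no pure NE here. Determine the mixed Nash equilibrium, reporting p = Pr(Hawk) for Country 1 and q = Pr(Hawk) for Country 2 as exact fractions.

In a mixed NE each player is indifferent between their pure strategies, so the opponent's mix sets the indifference.
Country 2 indifferent between Hawk and Dove: p·7 + (1−p)·3 = p·2 + (1−p)·8 ⟹ 3 + 4p = 8 + (-6)p ⟹ p = 1/2.
Country 1 indifferent between Hawk and Dove: q·0 + (1−q)·6 = q·1 + (1−q)·3 ⟹ 6 + (-6)q = 3 + (-2)q ⟹ q = 3/4.

p = 1/2, q = 3/4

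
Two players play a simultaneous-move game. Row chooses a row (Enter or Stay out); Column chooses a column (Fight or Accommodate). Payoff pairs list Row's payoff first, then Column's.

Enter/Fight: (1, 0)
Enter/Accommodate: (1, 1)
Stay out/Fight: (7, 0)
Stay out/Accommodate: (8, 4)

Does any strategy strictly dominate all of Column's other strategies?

A strategy is strictly dominant if it gives Column a strictly higher payoff than every other strategy, against every choice by the opponent.
Accommodate strictly dominates: vs Enter: 1 > 0; vs Stay out: 4 > 0.

Accommodate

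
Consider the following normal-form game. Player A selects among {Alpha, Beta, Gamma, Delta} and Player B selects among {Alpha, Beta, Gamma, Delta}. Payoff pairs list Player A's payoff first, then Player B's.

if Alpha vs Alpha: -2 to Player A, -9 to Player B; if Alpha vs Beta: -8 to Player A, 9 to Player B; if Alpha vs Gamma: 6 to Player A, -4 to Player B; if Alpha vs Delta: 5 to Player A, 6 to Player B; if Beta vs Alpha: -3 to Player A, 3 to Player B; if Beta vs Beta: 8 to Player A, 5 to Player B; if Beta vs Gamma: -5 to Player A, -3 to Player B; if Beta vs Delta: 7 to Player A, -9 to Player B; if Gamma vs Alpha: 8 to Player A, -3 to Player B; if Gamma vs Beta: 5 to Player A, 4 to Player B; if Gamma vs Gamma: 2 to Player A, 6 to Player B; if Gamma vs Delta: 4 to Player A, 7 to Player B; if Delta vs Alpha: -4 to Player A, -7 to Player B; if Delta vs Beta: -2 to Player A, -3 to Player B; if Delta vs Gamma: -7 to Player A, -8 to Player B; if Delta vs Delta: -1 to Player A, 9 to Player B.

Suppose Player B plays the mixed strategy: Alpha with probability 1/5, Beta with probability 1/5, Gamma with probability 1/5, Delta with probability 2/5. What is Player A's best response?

Compute Player A's expected payoff from each pure strategy against the given mix.
Alpha: (1/5)·(-2) + (1/5)·(-8) + (1/5)·6 + (2/5)·5 = 6/5
Beta: (1/5)·(-3) + (1/5)·8 + (1/5)·(-5) + (2/5)·7 = 14/5
Gamma: (1/5)·8 + (1/5)·5 + (1/5)·2 + (2/5)·4 = 23/5
Delta: (1/5)·(-4) + (1/5)·(-2) + (1/5)·(-7) + (2/5)·(-1) = -3
Highest expected payoff is 23/5, from Gamma.

Gamma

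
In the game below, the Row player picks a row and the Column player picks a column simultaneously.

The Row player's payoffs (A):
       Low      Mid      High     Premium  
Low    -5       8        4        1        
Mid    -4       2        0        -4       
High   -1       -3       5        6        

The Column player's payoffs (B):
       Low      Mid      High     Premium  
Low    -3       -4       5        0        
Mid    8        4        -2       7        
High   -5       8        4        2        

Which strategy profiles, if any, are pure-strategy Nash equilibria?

A profile is a Nash equilibrium when each player is best-responding to the other.
The Row player's best responses — vs Low: High (payoff -1); vs Mid: Low (payoff 8); vs High: High (payoff 5); vs Premium: High (payoff 6).
The Column player's best responses — vs Low: High (payoff 5); vs Mid: Low (payoff 8); vs High: Mid (payoff 8).
No cell has both players best-responding. For instance, the Row player's best reply to Premium is High, but against High the Column player prefers Mid over Premium.

There is no pure-strategy Nash equilibrium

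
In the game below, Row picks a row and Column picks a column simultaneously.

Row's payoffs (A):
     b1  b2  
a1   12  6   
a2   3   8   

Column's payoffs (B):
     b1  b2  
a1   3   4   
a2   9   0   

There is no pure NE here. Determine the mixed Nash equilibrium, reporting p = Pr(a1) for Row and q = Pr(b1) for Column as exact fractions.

In a mixed NE each player is indifferent between their pure strategies, so the opponent's mix sets the indifference.
Column indifferent between b1 and b2: p·3 + (1−p)·9 = p·4 + (1−p)·0 ⟹ 9 + (-6)p = 0 + 4p ⟹ p = 9/10.
Row indifferent between a1 and a2: q·12 + (1−q)·6 = q·3 + (1−q)·8 ⟹ 6 + 6q = 8 + (-5)q ⟹ q = 2/11.

p = 9/10, q = 2/11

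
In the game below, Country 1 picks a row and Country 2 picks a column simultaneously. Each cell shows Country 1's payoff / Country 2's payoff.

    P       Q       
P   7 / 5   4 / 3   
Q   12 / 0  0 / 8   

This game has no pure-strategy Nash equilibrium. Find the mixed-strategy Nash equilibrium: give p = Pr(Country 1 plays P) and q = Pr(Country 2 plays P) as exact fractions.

In a mixed NE each player is indifferent between their pure strategies, so the opponent's mix sets the indifference.
Country 2 indifferent between P and Q: p·5 + (1−p)·0 = p·3 + (1−p)·8 ⟹ 0 + 5p = 8 + (-5)p ⟹ p = 4/5.
Country 1 indifferent between P and Q: q·7 + (1−q)·4 = q·12 + (1−q)·0 ⟹ 4 + 3q = 0 + 12q ⟹ q = 4/9.

p = 4/5, q = 4/9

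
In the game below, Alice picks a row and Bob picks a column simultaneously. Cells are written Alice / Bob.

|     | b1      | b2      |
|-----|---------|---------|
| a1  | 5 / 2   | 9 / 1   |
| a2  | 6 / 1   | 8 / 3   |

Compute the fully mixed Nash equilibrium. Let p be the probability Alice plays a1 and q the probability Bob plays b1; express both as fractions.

p = 2/3, q = 1/2

In a mixed NE each player is indifferent between their pure strategies, so the opponent's mix sets the indifference.
Bob indifferent between b1 and b2: p·2 + (1−p)·1 = p·1 + (1−p)·3 ⟹ 1 + 1p = 3 + (-2)p ⟹ p = 2/3.
Alice indifferent between a1 and a2: q·5 + (1−q)·9 = q·6 + (1−q)·8 ⟹ 9 + (-4)q = 8 + (-2)q ⟹ q = 1/2.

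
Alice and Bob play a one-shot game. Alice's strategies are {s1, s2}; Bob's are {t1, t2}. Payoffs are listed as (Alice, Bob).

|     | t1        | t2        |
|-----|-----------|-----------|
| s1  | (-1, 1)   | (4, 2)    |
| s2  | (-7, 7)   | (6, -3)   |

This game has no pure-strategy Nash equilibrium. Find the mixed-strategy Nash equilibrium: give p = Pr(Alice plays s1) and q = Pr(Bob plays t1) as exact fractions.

p = 10/11, q = 1/4

In a mixed NE each player is indifferent between their pure strategies, so the opponent's mix sets the indifference.
Bob indifferent between t1 and t2: p·1 + (1−p)·7 = p·2 + (1−p)·(-3) ⟹ 7 + (-6)p = (-3) + 5p ⟹ p = 10/11.
Alice indifferent between s1 and s2: q·(-1) + (1−q)·4 = q·(-7) + (1−q)·6 ⟹ 4 + (-5)q = 6 + (-13)q ⟹ q = 1/4.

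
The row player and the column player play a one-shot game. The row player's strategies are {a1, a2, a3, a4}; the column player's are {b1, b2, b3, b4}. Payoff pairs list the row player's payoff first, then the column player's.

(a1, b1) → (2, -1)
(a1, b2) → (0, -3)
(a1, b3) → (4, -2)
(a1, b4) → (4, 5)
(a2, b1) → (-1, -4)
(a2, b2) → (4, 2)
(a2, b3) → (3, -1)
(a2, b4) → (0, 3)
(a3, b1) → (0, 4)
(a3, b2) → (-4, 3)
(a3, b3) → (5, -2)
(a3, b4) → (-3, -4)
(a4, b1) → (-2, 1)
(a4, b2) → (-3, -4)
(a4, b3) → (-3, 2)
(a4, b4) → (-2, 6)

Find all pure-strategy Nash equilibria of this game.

Find each player's best response to every opponent strategy; NE are the intersections.
The row player's best responses — vs b1: a1 (payoff 2); vs b2: a2 (payoff 4); vs b3: a3 (payoff 5); vs b4: a1 (payoff 4).
The column player's best responses — vs a1: b4 (payoff 5); vs a2: b4 (payoff 3); vs a3: b1 (payoff 4); vs a4: b4 (payoff 6).
The only mutual best response is (a1, b4); neither player gains by switching there.

(a1, b4)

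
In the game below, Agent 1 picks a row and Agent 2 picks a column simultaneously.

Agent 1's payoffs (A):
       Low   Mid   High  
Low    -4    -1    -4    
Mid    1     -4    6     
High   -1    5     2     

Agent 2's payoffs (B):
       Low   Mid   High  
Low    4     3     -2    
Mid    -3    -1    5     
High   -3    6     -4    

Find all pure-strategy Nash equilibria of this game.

Check mutual best responses: a cell is a NE iff neither player can gain by unilaterally deviating.
Agent 1's best responses — vs Low: Mid (payoff 1); vs Mid: High (payoff 5); vs High: Mid (payoff 6).
Agent 2's best responses — vs Low: Low (payoff 4); vs Mid: High (payoff 5); vs High: Mid (payoff 6).
Mutual best responses occur at (Mid, High) and (High, Mid); at each, neither player gains by switching.

(Mid, High) and (High, Mid)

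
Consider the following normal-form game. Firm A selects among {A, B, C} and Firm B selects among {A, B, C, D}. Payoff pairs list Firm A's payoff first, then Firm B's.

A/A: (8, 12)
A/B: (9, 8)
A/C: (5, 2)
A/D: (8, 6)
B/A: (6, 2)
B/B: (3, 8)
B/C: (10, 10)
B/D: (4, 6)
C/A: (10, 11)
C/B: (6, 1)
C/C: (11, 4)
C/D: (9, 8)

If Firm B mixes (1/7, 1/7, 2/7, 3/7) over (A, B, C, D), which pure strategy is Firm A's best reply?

C

Firm A's best reply maximizes expected payoff against the mix.
A: (1/7)·8 + (1/7)·9 + (2/7)·5 + (3/7)·8 = 51/7
B: (1/7)·6 + (1/7)·3 + (2/7)·10 + (3/7)·4 = 41/7
C: (1/7)·10 + (1/7)·6 + (2/7)·11 + (3/7)·9 = 65/7
Highest expected payoff is 65/7, from C.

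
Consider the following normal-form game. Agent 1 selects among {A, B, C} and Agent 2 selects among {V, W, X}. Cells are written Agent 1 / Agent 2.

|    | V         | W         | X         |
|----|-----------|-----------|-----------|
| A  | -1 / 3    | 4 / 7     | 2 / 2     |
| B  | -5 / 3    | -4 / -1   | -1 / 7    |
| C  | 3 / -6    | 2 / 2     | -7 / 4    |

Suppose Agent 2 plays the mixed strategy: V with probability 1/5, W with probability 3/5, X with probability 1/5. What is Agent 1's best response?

Agent 1's best reply maximizes expected payoff against the mix.
A: (1/5)·(-1) + (3/5)·4 + (1/5)·2 = 13/5
B: (1/5)·(-5) + (3/5)·(-4) + (1/5)·(-1) = -18/5
C: (1/5)·3 + (3/5)·2 + (1/5)·(-7) = 2/5
Highest expected payoff is 13/5, from A.

A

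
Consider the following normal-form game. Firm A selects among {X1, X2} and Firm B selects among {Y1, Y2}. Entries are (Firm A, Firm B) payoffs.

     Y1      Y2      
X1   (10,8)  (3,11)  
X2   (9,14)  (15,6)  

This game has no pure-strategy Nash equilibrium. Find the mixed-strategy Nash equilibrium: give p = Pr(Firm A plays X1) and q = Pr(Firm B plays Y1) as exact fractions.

p = 8/11, q = 12/13

In a mixed NE each player is indifferent between their pure strategies, so the opponent's mix sets the indifference.
Firm B indifferent between Y1 and Y2: p·8 + (1−p)·14 = p·11 + (1−p)·6 ⟹ 14 + (-6)p = 6 + 5p ⟹ p = 8/11.
Firm A indifferent between X1 and X2: q·10 + (1−q)·3 = q·9 + (1−q)·15 ⟹ 3 + 7q = 15 + (-6)q ⟹ q = 12/13.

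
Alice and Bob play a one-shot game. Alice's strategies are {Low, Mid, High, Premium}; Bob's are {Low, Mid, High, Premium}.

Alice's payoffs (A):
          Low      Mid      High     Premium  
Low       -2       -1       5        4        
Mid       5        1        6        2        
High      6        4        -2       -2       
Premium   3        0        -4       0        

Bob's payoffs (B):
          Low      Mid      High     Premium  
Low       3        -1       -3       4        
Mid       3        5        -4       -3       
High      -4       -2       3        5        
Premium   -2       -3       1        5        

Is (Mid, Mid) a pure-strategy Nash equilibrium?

Holding Bob at Mid: Alice gets 1 from Mid but could get 4 by switching to High. Alice has a profitable deviation.

No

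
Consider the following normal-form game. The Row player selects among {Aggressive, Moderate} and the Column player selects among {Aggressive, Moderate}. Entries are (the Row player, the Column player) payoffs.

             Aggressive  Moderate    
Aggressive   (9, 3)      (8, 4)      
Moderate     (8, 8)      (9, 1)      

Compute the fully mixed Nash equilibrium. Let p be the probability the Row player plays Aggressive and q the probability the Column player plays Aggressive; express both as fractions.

Each player's mixing probability is pinned down by making the *other* player indifferent.
The Column player indifferent between Aggressive and Moderate: p·3 + (1−p)·8 = p·4 + (1−p)·1 ⟹ 8 + (-5)p = 1 + 3p ⟹ p = 7/8.
The Row player indifferent between Aggressive and Moderate: q·9 + (1−q)·8 = q·8 + (1−q)·9 ⟹ 8 + 1q = 9 + (-1)q ⟹ q = 1/2.

p = 7/8, q = 1/2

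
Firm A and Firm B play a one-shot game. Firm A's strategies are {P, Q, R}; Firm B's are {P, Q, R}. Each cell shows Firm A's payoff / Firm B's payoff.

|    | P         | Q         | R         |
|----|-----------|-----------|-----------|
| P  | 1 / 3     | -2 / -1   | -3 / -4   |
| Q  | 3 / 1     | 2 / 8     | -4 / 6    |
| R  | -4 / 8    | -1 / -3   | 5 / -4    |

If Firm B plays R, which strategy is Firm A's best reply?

R

With Firm B fixed at R, Firm A's payoffs are: P → -3, Q → -4, R → 5.
The maximum is 5, achieved by R.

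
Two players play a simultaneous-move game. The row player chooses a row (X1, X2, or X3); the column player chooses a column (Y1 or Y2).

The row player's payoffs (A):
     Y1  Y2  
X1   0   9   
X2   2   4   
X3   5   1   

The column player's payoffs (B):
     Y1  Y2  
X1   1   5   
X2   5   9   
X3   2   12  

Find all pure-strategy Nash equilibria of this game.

Check mutual best responses: a cell is a NE iff neither player can gain by unilaterally deviating.
The row player's best responses — vs Y1: X3 (payoff 5); vs Y2: X1 (payoff 9).
The column player's best responses — vs X1: Y2 (payoff 5); vs X2: Y2 (payoff 9); vs X3: Y2 (payoff 12).
The only mutual best response is (X1, Y2); neither player gains by switching there.

(X1, Y2)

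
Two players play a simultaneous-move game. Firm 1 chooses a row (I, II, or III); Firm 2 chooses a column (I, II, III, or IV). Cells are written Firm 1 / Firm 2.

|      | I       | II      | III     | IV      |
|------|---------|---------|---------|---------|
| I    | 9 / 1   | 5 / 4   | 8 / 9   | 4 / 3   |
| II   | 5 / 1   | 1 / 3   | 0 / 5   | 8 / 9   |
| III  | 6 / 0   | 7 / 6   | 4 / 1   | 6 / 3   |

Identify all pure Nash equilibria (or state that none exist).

(I, III), (II, IV), and (III, II)

A profile is a Nash equilibrium when each player is best-responding to the other.
Firm 1's best responses — vs I: I (payoff 9); vs II: III (payoff 7); vs III: I (payoff 8); vs IV: II (payoff 8).
Firm 2's best responses — vs I: III (payoff 9); vs II: IV (payoff 9); vs III: II (payoff 6).
Mutual best responses occur at (I, III), (II, IV), and (III, II); at each, neither player gains by switching.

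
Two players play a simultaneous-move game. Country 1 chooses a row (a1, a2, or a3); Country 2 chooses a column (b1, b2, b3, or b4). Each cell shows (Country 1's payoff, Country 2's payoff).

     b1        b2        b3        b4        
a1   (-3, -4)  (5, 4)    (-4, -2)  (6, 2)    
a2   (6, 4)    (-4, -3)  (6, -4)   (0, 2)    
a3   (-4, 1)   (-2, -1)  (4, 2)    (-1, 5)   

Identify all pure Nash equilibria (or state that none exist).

(a1, b2) and (a2, b1)

Find each player's best response to every opponent strategy; NE are the intersections.
Country 1's best responses — vs b1: a2 (payoff 6); vs b2: a1 (payoff 5); vs b3: a2 (payoff 6); vs b4: a1 (payoff 6).
Country 2's best responses — vs a1: b2 (payoff 4); vs a2: b1 (payoff 4); vs a3: b4 (payoff 5).
Mutual best responses occur at (a1, b2) and (a2, b1); at each, neither player gains by switching.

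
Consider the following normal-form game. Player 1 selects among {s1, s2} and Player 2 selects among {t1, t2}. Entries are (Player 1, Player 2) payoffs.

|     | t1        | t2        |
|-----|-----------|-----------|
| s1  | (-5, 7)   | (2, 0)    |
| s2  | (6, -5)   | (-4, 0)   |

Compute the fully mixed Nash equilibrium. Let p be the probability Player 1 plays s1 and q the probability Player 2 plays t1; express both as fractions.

p = 5/12, q = 6/17

In a mixed NE each player is indifferent between their pure strategies, so the opponent's mix sets the indifference.
Player 2 indifferent between t1 and t2: p·7 + (1−p)·(-5) = p·0 + (1−p)·0 ⟹ (-5) + 12p = 0 + 0p ⟹ p = 5/12.
Player 1 indifferent between s1 and s2: q·(-5) + (1−q)·2 = q·6 + (1−q)·(-4) ⟹ 2 + (-7)q = (-4) + 10q ⟹ q = 6/17.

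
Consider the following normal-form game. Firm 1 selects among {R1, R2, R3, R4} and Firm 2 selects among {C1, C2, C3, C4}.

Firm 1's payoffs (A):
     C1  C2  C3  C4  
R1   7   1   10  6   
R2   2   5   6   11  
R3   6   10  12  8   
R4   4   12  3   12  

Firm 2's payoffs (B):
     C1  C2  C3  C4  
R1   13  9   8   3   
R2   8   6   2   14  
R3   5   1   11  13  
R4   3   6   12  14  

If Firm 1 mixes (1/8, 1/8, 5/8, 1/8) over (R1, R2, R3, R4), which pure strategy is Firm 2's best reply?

C4

Compute Firm 2's expected payoff from each pure strategy against the given mix.
C1: (1/8)·13 + (1/8)·8 + (5/8)·5 + (1/8)·3 = 49/8
C2: (1/8)·9 + (1/8)·6 + (5/8)·1 + (1/8)·6 = 13/4
C3: (1/8)·8 + (1/8)·2 + (5/8)·11 + (1/8)·12 = 77/8
C4: (1/8)·3 + (1/8)·14 + (5/8)·13 + (1/8)·14 = 12
Highest expected payoff is 12, from C4.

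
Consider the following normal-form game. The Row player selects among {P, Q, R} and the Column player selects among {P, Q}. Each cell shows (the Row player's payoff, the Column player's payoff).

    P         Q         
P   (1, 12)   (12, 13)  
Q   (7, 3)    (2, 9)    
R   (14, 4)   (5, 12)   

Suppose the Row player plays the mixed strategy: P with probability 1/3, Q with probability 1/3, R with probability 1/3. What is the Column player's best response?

Q

The Column player's best reply maximizes expected payoff against the mix.
P: (1/3)·12 + (1/3)·3 + (1/3)·4 = 19/3
Q: (1/3)·13 + (1/3)·9 + (1/3)·12 = 34/3
Highest expected payoff is 34/3, from Q.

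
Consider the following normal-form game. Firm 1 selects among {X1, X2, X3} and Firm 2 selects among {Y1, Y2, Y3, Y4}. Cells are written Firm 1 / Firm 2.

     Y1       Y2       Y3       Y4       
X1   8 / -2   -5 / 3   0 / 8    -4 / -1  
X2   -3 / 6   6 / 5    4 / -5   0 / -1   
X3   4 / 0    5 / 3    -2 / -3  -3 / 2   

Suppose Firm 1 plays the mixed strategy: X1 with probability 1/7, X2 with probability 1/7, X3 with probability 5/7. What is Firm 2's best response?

Y2

Compute Firm 2's expected payoff from each pure strategy against the given mix.
Y1: (1/7)·(-2) + (1/7)·6 + (5/7)·0 = 4/7
Y2: (1/7)·3 + (1/7)·5 + (5/7)·3 = 23/7
Y3: (1/7)·8 + (1/7)·(-5) + (5/7)·(-3) = -12/7
Y4: (1/7)·(-1) + (1/7)·(-1) + (5/7)·2 = 8/7
Highest expected payoff is 23/7, from Y2.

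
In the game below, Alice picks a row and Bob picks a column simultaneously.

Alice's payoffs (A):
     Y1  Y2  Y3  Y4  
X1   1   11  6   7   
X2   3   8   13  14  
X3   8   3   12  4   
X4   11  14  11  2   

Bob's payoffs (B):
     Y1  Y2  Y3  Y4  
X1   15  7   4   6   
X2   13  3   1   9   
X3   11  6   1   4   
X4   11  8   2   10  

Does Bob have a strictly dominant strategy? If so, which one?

Y1

A strategy is strictly dominant if it gives Bob a strictly higher payoff than every other strategy, against every choice by the opponent.
Y1 strictly dominates: vs X1: 15 > each of {7, 4, 6}; vs X2: 13 > each of {3, 1, 9}; vs X3: 11 > each of {6, 1, 4}; vs X4: 11 > each of {8, 2, 10}.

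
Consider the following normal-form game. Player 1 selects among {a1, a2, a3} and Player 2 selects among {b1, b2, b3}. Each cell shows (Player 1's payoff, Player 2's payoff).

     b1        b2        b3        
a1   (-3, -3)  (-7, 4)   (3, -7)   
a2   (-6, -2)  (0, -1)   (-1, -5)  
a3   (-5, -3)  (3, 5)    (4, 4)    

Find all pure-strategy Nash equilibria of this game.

(a3, b2)

Find each player's best response to every opponent strategy; NE are the intersections.
Player 1's best responses — vs b1: a1 (payoff -3); vs b2: a3 (payoff 3); vs b3: a3 (payoff 4).
Player 2's best responses — vs a1: b2 (payoff 4); vs a2: b2 (payoff -1); vs a3: b2 (payoff 5).
The only mutual best response is (a3, b2); neither player gains by switching there.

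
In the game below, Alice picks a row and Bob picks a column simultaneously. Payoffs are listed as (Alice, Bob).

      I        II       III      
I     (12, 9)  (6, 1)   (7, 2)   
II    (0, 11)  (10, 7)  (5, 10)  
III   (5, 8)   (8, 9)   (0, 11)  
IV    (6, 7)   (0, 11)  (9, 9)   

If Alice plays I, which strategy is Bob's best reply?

I

With Alice fixed at I, Bob's payoffs are: I → 9, II → 1, III → 2.
The maximum is 9, achieved by I.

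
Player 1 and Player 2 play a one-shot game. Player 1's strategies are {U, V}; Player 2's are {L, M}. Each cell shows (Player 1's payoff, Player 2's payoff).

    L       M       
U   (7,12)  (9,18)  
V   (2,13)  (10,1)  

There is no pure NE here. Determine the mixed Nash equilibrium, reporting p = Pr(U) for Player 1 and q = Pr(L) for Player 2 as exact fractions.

p = 2/3, q = 1/6

Each player's mixing probability is pinned down by making the *other* player indifferent.
Player 2 indifferent between L and M: p·12 + (1−p)·13 = p·18 + (1−p)·1 ⟹ 13 + (-1)p = 1 + 17p ⟹ p = 2/3.
Player 1 indifferent between U and V: q·7 + (1−q)·9 = q·2 + (1−q)·10 ⟹ 9 + (-2)q = 10 + (-8)q ⟹ q = 1/6.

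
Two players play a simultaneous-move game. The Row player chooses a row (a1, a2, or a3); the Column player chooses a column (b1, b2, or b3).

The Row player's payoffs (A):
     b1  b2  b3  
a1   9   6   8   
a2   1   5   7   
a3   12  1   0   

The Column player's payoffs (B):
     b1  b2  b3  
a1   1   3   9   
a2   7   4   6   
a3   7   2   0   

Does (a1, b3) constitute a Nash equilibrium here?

Yes

Holding the Column player at b3: the Row player gets 8 from a1, versus 7 from a2, 0 from a3. No profitable deviation for the Row player.
Holding the Row player at a1: the Column player gets 9 from b3, versus 1 from b1, 3 from b2. No profitable deviation for the Column player either.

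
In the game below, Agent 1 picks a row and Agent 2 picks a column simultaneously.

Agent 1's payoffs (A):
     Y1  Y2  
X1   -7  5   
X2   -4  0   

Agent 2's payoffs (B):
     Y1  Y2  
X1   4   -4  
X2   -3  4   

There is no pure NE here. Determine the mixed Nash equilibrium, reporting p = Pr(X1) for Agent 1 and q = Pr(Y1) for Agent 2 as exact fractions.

Each player's mixing probability is pinned down by making the *other* player indifferent.
Agent 2 indifferent between Y1 and Y2: p·4 + (1−p)·(-3) = p·(-4) + (1−p)·4 ⟹ (-3) + 7p = 4 + (-8)p ⟹ p = 7/15.
Agent 1 indifferent between X1 and X2: q·(-7) + (1−q)·5 = q·(-4) + (1−q)·0 ⟹ 5 + (-12)q = 0 + (-4)q ⟹ q = 5/8.

p = 7/15, q = 5/8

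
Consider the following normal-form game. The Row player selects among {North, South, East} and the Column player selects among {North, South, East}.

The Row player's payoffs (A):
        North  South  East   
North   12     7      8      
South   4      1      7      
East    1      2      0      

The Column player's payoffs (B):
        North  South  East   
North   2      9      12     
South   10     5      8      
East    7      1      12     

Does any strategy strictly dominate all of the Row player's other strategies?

North

A strategy is strictly dominant if it gives the Row player a strictly higher payoff than every other strategy, against every choice by the opponent.
North strictly dominates: vs North: 12 > each of {4, 1}; vs South: 7 > each of {1, 2}; vs East: 8 > each of {7, 0}.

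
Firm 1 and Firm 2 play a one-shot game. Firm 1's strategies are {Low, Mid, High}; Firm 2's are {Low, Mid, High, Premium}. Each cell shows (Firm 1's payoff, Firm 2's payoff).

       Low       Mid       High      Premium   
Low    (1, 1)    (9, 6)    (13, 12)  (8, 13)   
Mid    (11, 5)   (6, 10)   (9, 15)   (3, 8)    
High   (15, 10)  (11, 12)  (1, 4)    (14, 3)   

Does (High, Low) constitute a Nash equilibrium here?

No

Holding Firm 2 at Low: Firm 1 gets 15 from High, versus 1 from Low, 11 from Mid. No profitable deviation for Firm 1.
Holding Firm 1 at High: Firm 2 gets 10 from Low but could get 12 by switching to Mid. Firm 2 has a profitable deviation.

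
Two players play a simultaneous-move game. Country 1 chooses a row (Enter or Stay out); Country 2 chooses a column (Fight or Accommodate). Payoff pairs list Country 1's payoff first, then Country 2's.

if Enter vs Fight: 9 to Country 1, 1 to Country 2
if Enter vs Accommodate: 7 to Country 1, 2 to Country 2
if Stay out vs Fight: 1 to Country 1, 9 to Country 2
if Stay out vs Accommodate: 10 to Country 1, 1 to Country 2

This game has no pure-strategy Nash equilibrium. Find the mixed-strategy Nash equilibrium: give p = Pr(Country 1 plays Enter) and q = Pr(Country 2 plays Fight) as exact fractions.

p = 8/9, q = 3/11

In a mixed NE each player is indifferent between their pure strategies, so the opponent's mix sets the indifference.
Country 2 indifferent between Fight and Accommodate: p·1 + (1−p)·9 = p·2 + (1−p)·1 ⟹ 9 + (-8)p = 1 + 1p ⟹ p = 8/9.
Country 1 indifferent between Enter and Stay out: q·9 + (1−q)·7 = q·1 + (1−q)·10 ⟹ 7 + 2q = 10 + (-9)q ⟹ q = 3/11.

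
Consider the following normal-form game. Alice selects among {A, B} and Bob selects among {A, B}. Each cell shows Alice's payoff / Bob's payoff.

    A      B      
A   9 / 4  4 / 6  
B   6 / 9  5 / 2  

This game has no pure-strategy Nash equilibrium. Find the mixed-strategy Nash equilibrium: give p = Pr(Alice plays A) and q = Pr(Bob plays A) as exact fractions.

In a mixed NE each player is indifferent between their pure strategies, so the opponent's mix sets the indifference.
Bob indifferent between A and B: p·4 + (1−p)·9 = p·6 + (1−p)·2 ⟹ 9 + (-5)p = 2 + 4p ⟹ p = 7/9.
Alice indifferent between A and B: q·9 + (1−q)·4 = q·6 + (1−q)·5 ⟹ 4 + 5q = 5 + 1q ⟹ q = 1/4.

p = 7/9, q = 1/4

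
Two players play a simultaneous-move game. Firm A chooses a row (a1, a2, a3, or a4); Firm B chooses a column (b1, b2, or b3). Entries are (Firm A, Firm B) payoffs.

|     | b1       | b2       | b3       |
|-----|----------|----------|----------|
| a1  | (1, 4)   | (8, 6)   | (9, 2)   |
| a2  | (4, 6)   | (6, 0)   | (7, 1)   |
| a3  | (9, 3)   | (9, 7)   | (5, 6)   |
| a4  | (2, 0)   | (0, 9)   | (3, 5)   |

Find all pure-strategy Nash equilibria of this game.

Find each player's best response to every opponent strategy; NE are the intersections.
Firm A's best responses — vs b1: a3 (payoff 9); vs b2: a3 (payoff 9); vs b3: a1 (payoff 9).
Firm B's best responses — vs a1: b2 (payoff 6); vs a2: b1 (payoff 6); vs a3: b2 (payoff 7); vs a4: b2 (payoff 9).
The only mutual best response is (a3, b2); neither player gains by switching there.

(a3, b2)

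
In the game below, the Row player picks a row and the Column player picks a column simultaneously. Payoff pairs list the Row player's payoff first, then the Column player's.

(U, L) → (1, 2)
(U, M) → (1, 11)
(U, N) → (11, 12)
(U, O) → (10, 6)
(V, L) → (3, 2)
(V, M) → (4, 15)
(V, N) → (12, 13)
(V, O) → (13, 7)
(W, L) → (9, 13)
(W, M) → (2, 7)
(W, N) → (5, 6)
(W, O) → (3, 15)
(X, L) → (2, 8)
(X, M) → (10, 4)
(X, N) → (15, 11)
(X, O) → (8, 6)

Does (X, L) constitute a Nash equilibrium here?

No

Holding the Column player at L: the Row player gets 2 from X but could get 9 by switching to W. The Row player has a profitable deviation.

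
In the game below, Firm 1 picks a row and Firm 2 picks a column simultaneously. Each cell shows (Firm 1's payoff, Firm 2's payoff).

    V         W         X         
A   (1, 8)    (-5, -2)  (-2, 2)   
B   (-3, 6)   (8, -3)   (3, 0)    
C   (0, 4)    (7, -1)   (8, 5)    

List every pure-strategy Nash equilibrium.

(A, V) and (C, X)

Find each player's best response to every opponent strategy; NE are the intersections.
Firm 1's best responses — vs V: A (payoff 1); vs W: B (payoff 8); vs X: C (payoff 8).
Firm 2's best responses — vs A: V (payoff 8); vs B: V (payoff 6); vs C: X (payoff 5).
Mutual best responses occur at (A, V) and (C, X); at each, neither player gains by switching.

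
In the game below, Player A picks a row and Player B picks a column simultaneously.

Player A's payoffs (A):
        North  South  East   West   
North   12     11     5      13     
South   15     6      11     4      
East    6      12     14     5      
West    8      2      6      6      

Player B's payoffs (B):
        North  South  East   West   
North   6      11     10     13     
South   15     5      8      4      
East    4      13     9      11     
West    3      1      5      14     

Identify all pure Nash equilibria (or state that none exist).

Check mutual best responses: a cell is a NE iff neither player can gain by unilaterally deviating.
Player A's best responses — vs North: South (payoff 15); vs South: East (payoff 12); vs East: East (payoff 14); vs West: North (payoff 13).
Player B's best responses — vs North: West (payoff 13); vs South: North (payoff 15); vs East: South (payoff 13); vs West: West (payoff 14).
Mutual best responses occur at (North, West), (South, North), and (East, South); at each, neither player gains by switching.

(North, West), (South, North), and (East, South)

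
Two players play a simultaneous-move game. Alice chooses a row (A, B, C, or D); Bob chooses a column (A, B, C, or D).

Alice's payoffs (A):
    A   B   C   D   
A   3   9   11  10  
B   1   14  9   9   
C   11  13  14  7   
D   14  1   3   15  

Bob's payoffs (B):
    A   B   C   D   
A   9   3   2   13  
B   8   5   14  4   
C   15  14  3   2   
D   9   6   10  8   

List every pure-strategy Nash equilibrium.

Check mutual best responses: a cell is a NE iff neither player can gain by unilaterally deviating.
Alice's best responses — vs A: D (payoff 14); vs B: B (payoff 14); vs C: C (payoff 14); vs D: D (payoff 15).
Bob's best responses — vs A: D (payoff 13); vs B: C (payoff 14); vs C: A (payoff 15); vs D: C (payoff 10).
No cell has both players best-responding. For instance, Alice's best reply to C is C, but against C Bob prefers A over C.

None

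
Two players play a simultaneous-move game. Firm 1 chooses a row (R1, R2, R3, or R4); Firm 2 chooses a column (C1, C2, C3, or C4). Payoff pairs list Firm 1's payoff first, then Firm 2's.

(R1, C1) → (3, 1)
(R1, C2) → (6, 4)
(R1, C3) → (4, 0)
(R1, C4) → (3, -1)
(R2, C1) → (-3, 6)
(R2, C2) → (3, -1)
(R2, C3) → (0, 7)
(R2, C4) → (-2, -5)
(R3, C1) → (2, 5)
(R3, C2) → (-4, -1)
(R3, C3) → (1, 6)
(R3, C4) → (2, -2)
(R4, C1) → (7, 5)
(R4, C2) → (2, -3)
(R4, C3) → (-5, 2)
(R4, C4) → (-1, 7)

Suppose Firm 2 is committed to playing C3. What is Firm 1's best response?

With Firm 2 fixed at C3, Firm 1's payoffs are: R1 → 4, R2 → 0, R3 → 1, R4 → -5.
The maximum is 4, achieved by R1.

R1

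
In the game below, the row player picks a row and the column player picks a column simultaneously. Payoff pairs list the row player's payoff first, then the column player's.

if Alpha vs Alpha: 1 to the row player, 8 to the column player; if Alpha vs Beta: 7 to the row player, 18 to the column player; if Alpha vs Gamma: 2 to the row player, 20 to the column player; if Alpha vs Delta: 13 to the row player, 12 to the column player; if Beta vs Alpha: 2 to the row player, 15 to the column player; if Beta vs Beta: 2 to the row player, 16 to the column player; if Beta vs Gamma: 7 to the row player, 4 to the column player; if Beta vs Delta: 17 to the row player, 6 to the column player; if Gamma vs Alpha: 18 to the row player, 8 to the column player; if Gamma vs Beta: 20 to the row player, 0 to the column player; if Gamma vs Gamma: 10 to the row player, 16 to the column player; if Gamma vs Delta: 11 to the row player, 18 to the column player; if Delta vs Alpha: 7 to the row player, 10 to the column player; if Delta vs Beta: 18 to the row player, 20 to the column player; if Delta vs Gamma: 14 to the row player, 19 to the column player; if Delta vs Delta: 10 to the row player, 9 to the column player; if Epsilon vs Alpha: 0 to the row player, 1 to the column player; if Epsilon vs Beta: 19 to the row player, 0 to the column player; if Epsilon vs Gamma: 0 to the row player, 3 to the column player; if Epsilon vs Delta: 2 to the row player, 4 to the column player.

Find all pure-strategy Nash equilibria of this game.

None

Find each player's best response to every opponent strategy; NE are the intersections.
The row player's best responses — vs Alpha: Gamma (payoff 18); vs Beta: Gamma (payoff 20); vs Gamma: Delta (payoff 14); vs Delta: Beta (payoff 17).
The column player's best responses — vs Alpha: Gamma (payoff 20); vs Beta: Beta (payoff 16); vs Gamma: Delta (payoff 18); vs Delta: Beta (payoff 20); vs Epsilon: Delta (payoff 4).
No cell has both players best-responding. For instance, the row player's best reply to Beta is Gamma, but against Gamma the column player prefers Delta over Beta.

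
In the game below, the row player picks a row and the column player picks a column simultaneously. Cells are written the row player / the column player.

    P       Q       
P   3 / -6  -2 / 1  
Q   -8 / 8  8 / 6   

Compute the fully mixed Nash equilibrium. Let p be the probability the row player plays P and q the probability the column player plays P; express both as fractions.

In a mixed NE each player is indifferent between their pure strategies, so the opponent's mix sets the indifference.
The column player indifferent between P and Q: p·(-6) + (1−p)·8 = p·1 + (1−p)·6 ⟹ 8 + (-14)p = 6 + (-5)p ⟹ p = 2/9.
The row player indifferent between P and Q: q·3 + (1−q)·(-2) = q·(-8) + (1−q)·8 ⟹ (-2) + 5q = 8 + (-16)q ⟹ q = 10/21.

p = 2/9, q = 10/21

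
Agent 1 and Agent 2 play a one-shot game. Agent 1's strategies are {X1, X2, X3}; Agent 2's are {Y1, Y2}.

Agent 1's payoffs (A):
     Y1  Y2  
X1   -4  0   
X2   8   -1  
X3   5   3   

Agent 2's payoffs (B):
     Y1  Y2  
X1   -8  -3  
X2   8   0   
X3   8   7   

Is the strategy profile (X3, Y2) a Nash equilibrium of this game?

Holding Agent 2 at Y2: Agent 1 gets 3 from X3, versus 0 from X1, -1 from X2. No profitable deviation for Agent 1.
Holding Agent 1 at X3: Agent 2 gets 7 from Y2 but could get 8 by switching to Y1. Agent 2 has a profitable deviation.

No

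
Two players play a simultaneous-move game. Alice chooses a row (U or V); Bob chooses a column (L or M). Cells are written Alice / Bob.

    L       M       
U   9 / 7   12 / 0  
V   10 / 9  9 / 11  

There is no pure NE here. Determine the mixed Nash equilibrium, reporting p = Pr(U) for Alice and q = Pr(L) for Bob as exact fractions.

In a mixed NE each player is indifferent between their pure strategies, so the opponent's mix sets the indifference.
Bob indifferent between L and M: p·7 + (1−p)·9 = p·0 + (1−p)·11 ⟹ 9 + (-2)p = 11 + (-11)p ⟹ p = 2/9.
Alice indifferent between U and V: q·9 + (1−q)·12 = q·10 + (1−q)·9 ⟹ 12 + (-3)q = 9 + 1q ⟹ q = 3/4.

p = 2/9, q = 3/4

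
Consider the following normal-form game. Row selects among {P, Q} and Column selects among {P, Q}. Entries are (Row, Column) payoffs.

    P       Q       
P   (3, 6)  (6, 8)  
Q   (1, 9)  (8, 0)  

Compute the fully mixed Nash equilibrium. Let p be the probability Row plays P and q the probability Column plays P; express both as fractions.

In a mixed NE each player is indifferent between their pure strategies, so the opponent's mix sets the indifference.
Column indifferent between P and Q: p·6 + (1−p)·9 = p·8 + (1−p)·0 ⟹ 9 + (-3)p = 0 + 8p ⟹ p = 9/11.
Row indifferent between P and Q: q·3 + (1−q)·6 = q·1 + (1−q)·8 ⟹ 6 + (-3)q = 8 + (-7)q ⟹ q = 1/2.

p = 9/11, q = 1/2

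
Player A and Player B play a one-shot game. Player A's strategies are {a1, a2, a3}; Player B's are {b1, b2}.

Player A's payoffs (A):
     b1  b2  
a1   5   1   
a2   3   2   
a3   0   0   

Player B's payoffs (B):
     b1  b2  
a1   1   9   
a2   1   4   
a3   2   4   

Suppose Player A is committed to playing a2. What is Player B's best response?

With Player A fixed at a2, Player B's payoffs are: b1 → 1, b2 → 4.
The maximum is 4, achieved by b2.

b2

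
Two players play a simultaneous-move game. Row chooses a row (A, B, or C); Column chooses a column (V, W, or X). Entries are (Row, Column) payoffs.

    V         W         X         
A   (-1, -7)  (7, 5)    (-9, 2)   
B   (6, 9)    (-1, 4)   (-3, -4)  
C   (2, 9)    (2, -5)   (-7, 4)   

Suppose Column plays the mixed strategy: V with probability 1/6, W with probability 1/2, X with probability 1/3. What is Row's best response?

A

Row's best reply maximizes expected payoff against the mix.
A: (1/6)·(-1) + (1/2)·7 + (1/3)·(-9) = 1/3
B: (1/6)·6 + (1/2)·(-1) + (1/3)·(-3) = -1/2
C: (1/6)·2 + (1/2)·2 + (1/3)·(-7) = -1
Highest expected payoff is 1/3, from A.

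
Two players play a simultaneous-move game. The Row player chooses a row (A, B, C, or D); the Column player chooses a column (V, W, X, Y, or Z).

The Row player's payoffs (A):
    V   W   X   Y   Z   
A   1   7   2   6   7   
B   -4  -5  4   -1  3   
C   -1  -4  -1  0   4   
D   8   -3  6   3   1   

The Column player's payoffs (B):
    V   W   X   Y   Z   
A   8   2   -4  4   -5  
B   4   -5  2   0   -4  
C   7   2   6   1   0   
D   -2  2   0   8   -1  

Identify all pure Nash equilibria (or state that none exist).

A profile is a Nash equilibrium when each player is best-responding to the other.
The Row player's best responses — vs V: D (payoff 8); vs W: A (payoff 7); vs X: D (payoff 6); vs Y: A (payoff 6); vs Z: A (payoff 7).
The Column player's best responses — vs A: V (payoff 8); vs B: V (payoff 4); vs C: V (payoff 7); vs D: Y (payoff 8).
No cell has both players best-responding. For instance, the Row player's best reply to W is A, but against A the Column player prefers V over W.

None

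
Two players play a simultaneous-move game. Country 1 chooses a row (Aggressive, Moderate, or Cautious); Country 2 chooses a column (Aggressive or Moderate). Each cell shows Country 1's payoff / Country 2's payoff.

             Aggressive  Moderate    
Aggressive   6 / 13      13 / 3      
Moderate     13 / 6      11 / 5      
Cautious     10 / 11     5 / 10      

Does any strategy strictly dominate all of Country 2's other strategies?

Check whether one of Country 2's strategies beats all alternatives regardless of what the opponent does.
Aggressive strictly dominates: vs Aggressive: 13 > 3; vs Moderate: 6 > 5; vs Cautious: 11 > 10.

Aggressive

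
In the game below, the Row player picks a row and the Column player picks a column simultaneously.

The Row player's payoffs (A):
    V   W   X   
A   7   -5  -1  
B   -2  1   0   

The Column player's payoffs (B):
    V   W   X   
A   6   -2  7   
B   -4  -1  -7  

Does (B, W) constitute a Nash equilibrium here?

Yes

Holding the Column player at W: the Row player gets 1 from B, versus -5 from A. No profitable deviation for the Row player.
Holding the Row player at B: the Column player gets -1 from W, versus -4 from V, -7 from X. No profitable deviation for the Column player either.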